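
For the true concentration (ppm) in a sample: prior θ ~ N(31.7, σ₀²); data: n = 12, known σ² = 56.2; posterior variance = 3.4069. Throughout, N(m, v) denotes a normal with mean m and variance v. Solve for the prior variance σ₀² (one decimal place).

σ₀² = 12.5

For the Normal–Normal model with known σ², precisions add: τ_n = τ₀ + n/σ².
So 1/σ₀² = 1/3.4069 − 12/56.2 = 0.293522 − 0.213523 = 0.079999.
Hence σ₀² = 1/0.079999 ≈ 12.5.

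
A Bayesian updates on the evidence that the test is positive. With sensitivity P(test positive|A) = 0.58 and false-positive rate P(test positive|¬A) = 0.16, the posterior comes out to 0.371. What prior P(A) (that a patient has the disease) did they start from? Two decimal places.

In odds form, posterior odds = prior odds × likelihood ratio, so prior odds = posterior odds ÷ LR.
Posterior odds = 0.371/(1−0.371) = 0.5898. LR = 0.58/0.16 = 3.6250.
Prior odds = 0.5898/3.6250 = 0.1627, so P(A) = 0.1627/(1+0.1627) ≈ 0.14.

P(A) = 0.14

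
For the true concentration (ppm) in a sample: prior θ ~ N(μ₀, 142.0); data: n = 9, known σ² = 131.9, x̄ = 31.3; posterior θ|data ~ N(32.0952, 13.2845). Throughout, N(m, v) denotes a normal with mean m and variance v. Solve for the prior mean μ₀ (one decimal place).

With known observation variance, the Normal–Normal posterior has precision τ_n = τ₀ + n/σ² and mean μ_n = (τ₀μ₀ + (n/σ²)x̄)/τ_n.
Here τ₀ = 1/142.0 = 0.007042 and τ_data = 9/131.9 = 0.068234, so τ_n = 0.075276.
Rearranging for μ₀: μ₀ = (μ_n·τ_n − τ_data·x̄)/τ₀ = (32.0952·0.075276 − 0.068234·31.3) / 0.007042 = 0.280274/0.007042 ≈ 39.8.

μ₀ = 39.8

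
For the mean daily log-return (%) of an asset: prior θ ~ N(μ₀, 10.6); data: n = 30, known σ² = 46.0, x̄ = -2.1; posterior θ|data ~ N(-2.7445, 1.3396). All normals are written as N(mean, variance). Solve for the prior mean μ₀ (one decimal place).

With known observation variance, the Normal–Normal posterior has precision τ_n = τ₀ + n/σ² and mean μ_n = (τ₀μ₀ + (n/σ²)x̄)/τ_n.
Here τ₀ = 1/10.6 = 0.094340 and τ_data = 30/46.0 = 0.652174, so τ_n = 0.746514.
Rearranging for μ₀: μ₀ = (μ_n·τ_n − τ_data·x̄)/τ₀ = (-2.7445·0.746514 − 0.652174·-2.1) / 0.094340 = -0.679242/0.094340 ≈ -7.2.

μ₀ = -7.2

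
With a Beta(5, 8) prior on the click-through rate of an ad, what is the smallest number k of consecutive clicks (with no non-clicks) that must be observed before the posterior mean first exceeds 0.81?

After k clicks and 0 non-clicks the posterior is Beta(5+k, 8), with mean (5+k)/(5+8+k).
Set (5+k)/(13+k) > 0.81 and solve: k > (0.81·13 − 5)/(1 − 0.81) = 29.105.
The smallest integer exceeding 29.105 is 30, and checking k=30: (35)/(43) = 0.8140 > 0.81.

k = 30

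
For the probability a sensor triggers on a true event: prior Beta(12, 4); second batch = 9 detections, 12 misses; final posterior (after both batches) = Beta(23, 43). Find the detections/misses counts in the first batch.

2 detections and 27 misses

Because Beta–binomial updating is additive in the counts, the combined data contributed (α_post−α_prior, β_post−β_prior) successes and failures.
Total across both batches: 23−12=11 detections, 43−4=39 misses.
Subtract the second batch: 11−9=2 detections and 39−12=27 misses.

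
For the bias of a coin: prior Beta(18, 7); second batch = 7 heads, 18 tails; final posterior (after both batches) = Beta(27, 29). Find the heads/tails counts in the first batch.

2 heads and 4 tails

Because Beta–binomial updating is additive in the counts, the combined data contributed (α_post−α_prior, β_post−β_prior) successes and failures.
Total across both batches: 27−18=9 heads, 29−7=22 tails.
Subtract the second batch: 9−7=2 heads and 22−18=4 tails.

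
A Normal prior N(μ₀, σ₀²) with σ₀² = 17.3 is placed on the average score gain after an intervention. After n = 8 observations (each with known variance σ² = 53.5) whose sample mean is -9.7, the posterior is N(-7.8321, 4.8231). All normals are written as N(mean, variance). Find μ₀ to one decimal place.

μ₀ = -3.0

The posterior mean is a precision-weighted average: μ_n = (τ₀μ₀ + τ_data·x̄)/(τ₀+τ_data), with τ₀=1/σ₀² and τ_data=n/σ².
Here τ₀ = 1/17.3 = 0.057803 and τ_data = 8/53.5 = 0.149533, so τ_n = 0.207336.
Rearranging for μ₀: μ₀ = (μ_n·τ_n − τ_data·x̄)/τ₀ = (-7.8321·0.207336 − 0.149533·-9.7) / 0.057803 = -0.173406/0.057803 ≈ -3.0.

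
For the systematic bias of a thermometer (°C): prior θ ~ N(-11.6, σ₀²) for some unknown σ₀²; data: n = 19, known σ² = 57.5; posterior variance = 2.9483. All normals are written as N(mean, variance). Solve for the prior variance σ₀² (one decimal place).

Posterior precision equals prior precision plus data precision: 1/σ_n² = 1/σ₀² + n/σ².
So 1/σ₀² = 1/2.9483 − 19/57.5 = 0.339179 − 0.330435 = 0.008744.
Hence σ₀² = 1/0.008744 ≈ 114.4.

σ₀² = 114.4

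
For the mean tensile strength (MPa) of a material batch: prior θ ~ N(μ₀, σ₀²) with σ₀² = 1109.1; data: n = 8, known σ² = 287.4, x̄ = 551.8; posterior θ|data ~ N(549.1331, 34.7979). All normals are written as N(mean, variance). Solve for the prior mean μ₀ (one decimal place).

μ₀ = 466.8

The posterior mean is a precision-weighted average: μ_n = (τ₀μ₀ + τ_data·x̄)/(τ₀+τ_data), with τ₀=1/σ₀² and τ_data=n/σ².
Here τ₀ = 1/1109.1 = 0.000902 and τ_data = 8/287.4 = 0.027836, so τ_n = 0.028738.
Rearranging for μ₀: μ₀ = (μ_n·τ_n − τ_data·x̄)/τ₀ = (549.1331·0.028738 − 0.027836·551.8) / 0.000902 = 0.421082/0.000902 ≈ 466.8.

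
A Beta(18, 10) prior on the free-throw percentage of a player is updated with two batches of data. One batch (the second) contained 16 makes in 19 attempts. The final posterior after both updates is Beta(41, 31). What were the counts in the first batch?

7 makes and 18 misses

Sequential conjugate updates are equivalent to a single update on the pooled data, so total successes = posterior α − prior α and total failures = posterior β − prior β.
Total across both batches: 41−18=23 makes, 31−10=21 misses.
Subtract the second batch: 23−16=7 makes and 21−3=18 misses.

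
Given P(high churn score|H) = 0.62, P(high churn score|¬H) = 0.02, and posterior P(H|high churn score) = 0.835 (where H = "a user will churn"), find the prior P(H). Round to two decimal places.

In odds form, posterior odds = prior odds × likelihood ratio, so prior odds = posterior odds ÷ LR.
Posterior odds = 0.835/(1−0.835) = 5.0606. LR = 0.62/0.02 = 31.0000.
Prior odds = 5.0606/31.0000 = 0.1632, so P(H) = 0.1632/(1+0.1632) ≈ 0.14.

P(H) = 0.14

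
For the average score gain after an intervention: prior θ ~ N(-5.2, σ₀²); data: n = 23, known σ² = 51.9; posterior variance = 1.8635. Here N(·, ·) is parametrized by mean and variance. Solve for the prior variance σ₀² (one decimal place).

For the Normal–Normal model with known σ², precisions add: τ_n = τ₀ + n/σ².
So 1/σ₀² = 1/1.8635 − 23/51.9 = 0.536625 − 0.443160 = 0.093465.
Hence σ₀² = 1/0.093465 ≈ 10.7.

σ₀² = 10.7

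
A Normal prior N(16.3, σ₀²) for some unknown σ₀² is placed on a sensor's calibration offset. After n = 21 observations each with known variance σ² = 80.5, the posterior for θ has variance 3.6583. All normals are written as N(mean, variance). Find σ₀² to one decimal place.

σ₀² = 80.1

For the Normal–Normal model with known σ², precisions add: τ_n = τ₀ + n/σ².
So 1/σ₀² = 1/3.6583 − 21/80.5 = 0.273351 − 0.260870 = 0.012481.
Hence σ₀² = 1/0.012481 ≈ 80.1.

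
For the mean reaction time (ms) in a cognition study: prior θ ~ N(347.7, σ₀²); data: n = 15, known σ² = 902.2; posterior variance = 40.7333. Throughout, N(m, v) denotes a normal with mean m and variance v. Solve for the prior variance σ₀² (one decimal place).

For the Normal–Normal model with known σ², precisions add: τ_n = τ₀ + n/σ².
So 1/σ₀² = 1/40.7333 − 15/902.2 = 0.024550 − 0.016626 = 0.007924.
Hence σ₀² = 1/0.007924 ≈ 126.2.

σ₀² = 126.2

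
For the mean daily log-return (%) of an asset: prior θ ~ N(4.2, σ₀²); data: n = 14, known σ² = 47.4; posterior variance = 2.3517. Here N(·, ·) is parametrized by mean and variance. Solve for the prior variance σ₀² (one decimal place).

Posterior precision equals prior precision plus data precision: 1/σ_n² = 1/σ₀² + n/σ².
So 1/σ₀² = 1/2.3517 − 14/47.4 = 0.425224 − 0.295359 = 0.129865.
Hence σ₀² = 1/0.129865 ≈ 7.7.

σ₀² = 7.7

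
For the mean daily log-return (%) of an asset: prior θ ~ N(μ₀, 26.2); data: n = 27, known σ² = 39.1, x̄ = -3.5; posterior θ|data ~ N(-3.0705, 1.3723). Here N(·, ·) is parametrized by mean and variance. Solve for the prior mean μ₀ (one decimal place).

μ₀ = 4.7

With known observation variance, the Normal–Normal posterior has precision τ_n = τ₀ + n/σ² and mean μ_n = (τ₀μ₀ + (n/σ²)x̄)/τ_n.
Here τ₀ = 1/26.2 = 0.038168 and τ_data = 27/39.1 = 0.690537, so τ_n = 0.728705.
Rearranging for μ₀: μ₀ = (μ_n·τ_n − τ_data·x̄)/τ₀ = (-3.0705·0.728705 − 0.690537·-3.5) / 0.038168 = 0.179391/0.038168 ≈ 4.7.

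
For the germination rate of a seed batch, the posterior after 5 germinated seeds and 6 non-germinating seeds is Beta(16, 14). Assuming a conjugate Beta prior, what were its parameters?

A Beta(a, b) prior with s successes and f failures in binomial data gives a Beta(a+s, b+f) posterior.
Subtract the data counts: 16−5=11, 14−6=8.

Beta(11, 8)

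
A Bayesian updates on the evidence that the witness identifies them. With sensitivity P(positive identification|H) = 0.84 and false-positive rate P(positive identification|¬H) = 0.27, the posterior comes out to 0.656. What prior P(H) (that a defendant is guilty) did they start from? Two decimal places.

In odds form, posterior odds = prior odds × likelihood ratio, so prior odds = posterior odds ÷ LR.
Posterior odds = 0.656/(1−0.656) = 1.9070. LR = 0.84/0.27 = 3.1111.
Prior odds = 1.9070/3.1111 = 0.6130, so P(H) = 0.6130/(1+0.6130) ≈ 0.38.

P(H) = 0.38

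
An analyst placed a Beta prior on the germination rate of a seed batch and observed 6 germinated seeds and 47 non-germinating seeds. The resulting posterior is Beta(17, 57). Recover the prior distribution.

Beta(11, 10)

Under Beta–binomial conjugacy the posterior parameters are (α+s, β+f).
So α = 17 − 6 = 11 and β = 57 − 47 = 10.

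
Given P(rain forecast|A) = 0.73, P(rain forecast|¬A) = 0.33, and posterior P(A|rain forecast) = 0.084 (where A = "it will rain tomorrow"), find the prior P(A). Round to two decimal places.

In odds form, posterior odds = prior odds × likelihood ratio, so prior odds = posterior odds ÷ LR.
Posterior odds = 0.084/(1−0.084) = 0.0917. LR = 0.73/0.33 = 2.2121.
Prior odds = 0.0917/2.2121 = 0.0415, so P(A) = 0.0415/(1+0.0415) ≈ 0.04.

P(A) = 0.04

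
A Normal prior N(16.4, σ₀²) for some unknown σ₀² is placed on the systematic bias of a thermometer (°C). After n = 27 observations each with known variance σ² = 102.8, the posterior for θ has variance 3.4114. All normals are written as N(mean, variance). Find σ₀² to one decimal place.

Posterior precision equals prior precision plus data precision: 1/σ_n² = 1/σ₀² + n/σ².
So 1/σ₀² = 1/3.4114 − 27/102.8 = 0.293135 − 0.262646 = 0.030489.
Hence σ₀² = 1/0.030489 ≈ 32.8.

σ₀² = 32.8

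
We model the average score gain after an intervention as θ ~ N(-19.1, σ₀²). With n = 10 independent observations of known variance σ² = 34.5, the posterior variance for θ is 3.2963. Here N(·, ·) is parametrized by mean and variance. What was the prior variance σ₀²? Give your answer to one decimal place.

σ₀² = 74.0

For the Normal–Normal model with known σ², precisions add: τ_n = τ₀ + n/σ².
So 1/σ₀² = 1/3.2963 − 10/34.5 = 0.303370 − 0.289855 = 0.013515.
Hence σ₀² = 1/0.013515 ≈ 74.0.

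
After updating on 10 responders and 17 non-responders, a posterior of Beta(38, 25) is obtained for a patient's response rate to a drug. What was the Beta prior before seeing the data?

Beta(28, 8)

Under Beta–binomial conjugacy the posterior parameters are (a+s, b+f).
Subtract the data counts: 38−10=28, 25−17=8.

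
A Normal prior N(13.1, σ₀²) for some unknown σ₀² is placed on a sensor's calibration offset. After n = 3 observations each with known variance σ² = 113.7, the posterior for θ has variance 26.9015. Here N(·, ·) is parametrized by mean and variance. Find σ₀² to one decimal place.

σ₀² = 92.7

For the Normal–Normal model with known σ², precisions add: τ_n = τ₀ + n/σ².
So 1/σ₀² = 1/26.9015 − 3/113.7 = 0.037173 − 0.026385 = 0.010788.
Hence σ₀² = 1/0.010788 ≈ 92.7.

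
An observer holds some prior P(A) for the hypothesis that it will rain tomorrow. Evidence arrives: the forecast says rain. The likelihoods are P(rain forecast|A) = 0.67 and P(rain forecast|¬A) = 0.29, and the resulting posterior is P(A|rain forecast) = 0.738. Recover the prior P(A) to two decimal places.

In odds form, posterior odds = prior odds × likelihood ratio, so prior odds = posterior odds ÷ LR.
Posterior odds = 0.738/(1−0.738) = 2.8168. LR = 0.67/0.29 = 2.3103.
Prior odds = 2.8168/2.3103 = 1.2192, so P(A) = 1.2192/(1+1.2192) ≈ 0.55.

P(A) = 0.55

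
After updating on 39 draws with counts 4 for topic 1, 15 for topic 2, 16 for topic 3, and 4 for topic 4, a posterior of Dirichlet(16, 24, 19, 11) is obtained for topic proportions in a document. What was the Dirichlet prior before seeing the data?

Dirichlet(12, 9, 3, 7)

For a Dirichlet(α) prior with multinomial counts c, the posterior is Dirichlet(α + c) componentwise.
Subtract each count from the matching posterior parameter: 16−4=12, 24−15=9, 19−16=3, 11−4=7.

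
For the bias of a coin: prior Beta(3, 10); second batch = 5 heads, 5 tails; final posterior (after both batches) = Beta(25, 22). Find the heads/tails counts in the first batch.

Sequential conjugate updates are equivalent to a single update on the pooled data, so total successes = posterior α − prior α and total failures = posterior β − prior β.
Total across both batches: 25−3=22 heads, 22−10=12 tails.
Subtract the second batch: 22−5=17 heads and 12−5=7 tails.

17 heads and 7 tails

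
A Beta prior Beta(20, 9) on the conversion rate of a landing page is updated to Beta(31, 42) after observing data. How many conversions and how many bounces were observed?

Under Beta–binomial conjugacy the posterior parameters are (α+s, β+f).
So s = 31 − 20 = 11 and f = 42 − 9 = 33.

11 conversions and 33 bounces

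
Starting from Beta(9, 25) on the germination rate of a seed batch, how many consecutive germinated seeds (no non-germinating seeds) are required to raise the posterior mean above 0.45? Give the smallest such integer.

k = 12

After k germinated seeds and 0 non-germinating seeds the posterior is Beta(9+k, 25), with mean (9+k)/(9+25+k).
Set (9+k)/(34+k) > 0.45 and solve: k > (0.45·34 − 9)/(1 − 0.45) = 11.455.
The smallest integer exceeding 11.455 is 12, and checking k=12: (21)/(46) = 0.4565 > 0.45.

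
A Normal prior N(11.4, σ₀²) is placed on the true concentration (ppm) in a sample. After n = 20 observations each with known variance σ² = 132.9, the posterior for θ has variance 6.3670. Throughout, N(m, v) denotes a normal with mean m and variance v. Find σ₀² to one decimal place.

For the Normal–Normal model with known σ², precisions add: τ_n = τ₀ + n/σ².
So 1/σ₀² = 1/6.3670 − 20/132.9 = 0.157060 − 0.150489 = 0.006571.
Hence σ₀² = 1/0.006571 ≈ 152.2.

σ₀² = 152.2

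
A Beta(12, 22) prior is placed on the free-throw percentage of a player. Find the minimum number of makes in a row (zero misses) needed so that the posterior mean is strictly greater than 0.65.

k = 29

After k makes and 0 misses the posterior is Beta(12+k, 22), with mean (12+k)/(12+22+k).
Set (12+k)/(34+k) > 0.65 and solve: k > (0.65·34 − 12)/(1 − 0.65) = 28.857.
The smallest integer exceeding 28.857 is 29.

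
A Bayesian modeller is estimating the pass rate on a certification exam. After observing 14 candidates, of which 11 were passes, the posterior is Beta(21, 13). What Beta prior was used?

Beta(10, 10)

Under Beta–binomial conjugacy the posterior parameters are (α+s, β+f).
So α = 21 − 11 = 10 and β = 13 − 3 = 10.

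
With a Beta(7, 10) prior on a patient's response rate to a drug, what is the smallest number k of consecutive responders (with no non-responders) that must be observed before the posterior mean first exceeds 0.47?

After k responders and 0 non-responders the posterior is Beta(7+k, 10), with mean (7+k)/(7+10+k).
Set (7+k)/(17+k) > 0.47 and solve: k > (0.47·17 − 7)/(1 − 0.47) = 1.868.
The smallest integer exceeding 1.868 is 2, and checking k=2: (9)/(19) = 0.4737 > 0.47.

k = 2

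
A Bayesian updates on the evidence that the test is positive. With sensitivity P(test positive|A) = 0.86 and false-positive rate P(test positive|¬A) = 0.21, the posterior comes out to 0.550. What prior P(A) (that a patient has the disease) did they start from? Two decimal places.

P(A) = 0.23

Bayes' rule in odds form gives O(A|E) = O(A)·[P(E|A)/P(E|¬A)], hence O(A) = O(A|E)/LR.
Posterior odds = 0.550/(1−0.550) = 1.2222. LR = 0.86/0.21 = 4.0952.
Prior odds = 1.2222/4.0952 = 0.2984, so P(A) = 0.2984/(1+0.2984) ≈ 0.23.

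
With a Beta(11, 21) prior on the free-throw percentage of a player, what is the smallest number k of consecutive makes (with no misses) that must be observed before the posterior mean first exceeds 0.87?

After k makes and 0 misses the posterior is Beta(11+k, 21), with mean (11+k)/(11+21+k).
Set (11+k)/(32+k) > 0.87 and solve: k > (0.87·32 − 11)/(1 − 0.87) = 129.538.
The smallest integer exceeding 129.538 is 130, and checking k=130: (141)/(162) = 0.8704 > 0.87.

k = 130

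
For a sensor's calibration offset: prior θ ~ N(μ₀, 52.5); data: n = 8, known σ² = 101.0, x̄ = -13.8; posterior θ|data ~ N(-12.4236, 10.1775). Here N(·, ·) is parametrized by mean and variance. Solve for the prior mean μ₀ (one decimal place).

μ₀ = -6.7

The posterior mean is a precision-weighted average: μ_n = (τ₀μ₀ + τ_data·x̄)/(τ₀+τ_data), with τ₀=1/σ₀² and τ_data=n/σ².
Here τ₀ = 1/52.5 = 0.019048 and τ_data = 8/101.0 = 0.079208, so τ_n = 0.098256.
Rearranging for μ₀: μ₀ = (μ_n·τ_n − τ_data·x̄)/τ₀ = (-12.4236·0.098256 − 0.079208·-13.8) / 0.019048 = -0.127623/0.019048 ≈ -6.7.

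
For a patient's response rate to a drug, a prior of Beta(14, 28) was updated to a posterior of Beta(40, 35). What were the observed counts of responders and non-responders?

26 responders and 7 non-responders

Under Beta–binomial conjugacy the posterior parameters are (α+s, β+f).
Match parameters: s=40−14=26, f=35−28=7.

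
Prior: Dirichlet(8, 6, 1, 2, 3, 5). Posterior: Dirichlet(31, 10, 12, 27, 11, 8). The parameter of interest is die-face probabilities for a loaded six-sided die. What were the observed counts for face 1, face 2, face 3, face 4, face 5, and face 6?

counts (23, 4, 11, 25, 8, 3)

For a Dirichlet(α) prior with multinomial counts c, the posterior is Dirichlet(α + c) componentwise.
Counts are posterior − prior componentwise: 31−8=23, 10−6=4, 12−1=11, 27−2=25, 11−3=8, 8−5=3.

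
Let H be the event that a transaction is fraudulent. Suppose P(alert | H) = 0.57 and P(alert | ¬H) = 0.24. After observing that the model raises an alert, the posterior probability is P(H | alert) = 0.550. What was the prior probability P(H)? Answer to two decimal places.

P(H) = 0.34

Bayes' rule in odds form gives O(H|E) = O(H)·[P(E|H)/P(E|¬H)], hence O(H) = O(H|E)/LR.
Posterior odds = 0.550/(1−0.550) = 1.2222. LR = 0.57/0.24 = 2.3750.
Prior odds = 1.2222/2.3750 = 0.5146, so P(H) = 0.5146/(1+0.5146) ≈ 0.34.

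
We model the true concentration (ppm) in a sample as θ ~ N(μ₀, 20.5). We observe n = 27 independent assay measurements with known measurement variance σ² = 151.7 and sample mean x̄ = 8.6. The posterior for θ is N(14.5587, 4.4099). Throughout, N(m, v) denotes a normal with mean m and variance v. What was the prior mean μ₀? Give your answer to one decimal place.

The posterior mean is a precision-weighted average: μ_n = (τ₀μ₀ + τ_data·x̄)/(τ₀+τ_data), with τ₀=1/σ₀² and τ_data=n/σ².
Here τ₀ = 1/20.5 = 0.048780 and τ_data = 27/151.7 = 0.177983, so τ_n = 0.226763.
Rearranging for μ₀: μ₀ = (μ_n·τ_n − τ_data·x̄)/τ₀ = (14.5587·0.226763 − 0.177983·8.6) / 0.048780 = 1.770721/0.048780 ≈ 36.3.

μ₀ = 36.3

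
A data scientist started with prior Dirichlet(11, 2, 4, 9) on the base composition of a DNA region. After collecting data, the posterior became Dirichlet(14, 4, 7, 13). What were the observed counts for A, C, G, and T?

counts (3, 2, 3, 4)

For a Dirichlet(α) prior with multinomial counts c, the posterior is Dirichlet(α + c) componentwise.
Counts are posterior − prior componentwise: 14−11=3, 4−2=2, 7−4=3, 13−9=4.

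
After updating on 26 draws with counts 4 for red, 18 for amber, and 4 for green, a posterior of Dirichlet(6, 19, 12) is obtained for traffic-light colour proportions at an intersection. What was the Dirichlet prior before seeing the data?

For a Dirichlet(α) prior with multinomial counts c, the posterior is Dirichlet(α + c) componentwise.
Subtract each count from the matching posterior parameter: 6−4=2, 19−18=1, 12−4=8.

Dirichlet(2, 1, 8)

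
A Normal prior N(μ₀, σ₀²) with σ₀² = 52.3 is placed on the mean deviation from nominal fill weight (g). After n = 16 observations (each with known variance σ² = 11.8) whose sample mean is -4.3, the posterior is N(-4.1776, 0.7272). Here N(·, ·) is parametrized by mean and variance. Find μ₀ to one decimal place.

μ₀ = 4.5

The posterior mean is a precision-weighted average: μ_n = (τ₀μ₀ + τ_data·x̄)/(τ₀+τ_data), with τ₀=1/σ₀² and τ_data=n/σ².
Here τ₀ = 1/52.3 = 0.019120 and τ_data = 16/11.8 = 1.355932, so τ_n = 1.375052.
Rearranging for μ₀: μ₀ = (μ_n·τ_n − τ_data·x̄)/τ₀ = (-4.1776·1.375052 − 1.355932·-4.3) / 0.019120 = 0.086090/0.019120 ≈ 4.5.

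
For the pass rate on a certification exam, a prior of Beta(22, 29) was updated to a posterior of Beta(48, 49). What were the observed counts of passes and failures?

Under Beta–binomial conjugacy the posterior parameters are (α+s, β+f).
Match parameters: s=48−22=26, f=49−29=20.

26 passes and 20 failures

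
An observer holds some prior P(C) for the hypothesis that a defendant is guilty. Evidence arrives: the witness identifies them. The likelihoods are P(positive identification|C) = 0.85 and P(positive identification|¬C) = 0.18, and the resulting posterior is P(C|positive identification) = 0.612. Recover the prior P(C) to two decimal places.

Bayes' rule in odds form gives O(C|E) = O(C)·[P(E|C)/P(E|¬C)], hence O(C) = O(C|E)/LR.
Posterior odds = 0.612/(1−0.612) = 1.5773. LR = 0.85/0.18 = 4.7222.
Prior odds = 1.5773/4.7222 = 0.3340, so P(C) = 0.3340/(1+0.3340) ≈ 0.25.

P(C) = 0.25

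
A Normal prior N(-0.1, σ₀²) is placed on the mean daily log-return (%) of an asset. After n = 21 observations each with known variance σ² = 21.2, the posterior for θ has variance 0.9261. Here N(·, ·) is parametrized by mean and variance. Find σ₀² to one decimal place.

σ₀² = 11.2

For the Normal–Normal model with known σ², precisions add: τ_n = τ₀ + n/σ².
So 1/σ₀² = 1/0.9261 − 21/21.2 = 1.079797 − 0.990566 = 0.089231.
Hence σ₀² = 1/0.089231 ≈ 11.2.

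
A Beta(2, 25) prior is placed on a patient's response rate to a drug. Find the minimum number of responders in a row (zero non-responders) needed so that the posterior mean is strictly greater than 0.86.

After k responders and 0 non-responders the posterior is Beta(2+k, 25), with mean (2+k)/(2+25+k).
Set (2+k)/(27+k) > 0.86 and solve: k > (0.86·27 − 2)/(1 − 0.86) = 151.571.
The smallest integer exceeding 151.571 is 152.

k = 152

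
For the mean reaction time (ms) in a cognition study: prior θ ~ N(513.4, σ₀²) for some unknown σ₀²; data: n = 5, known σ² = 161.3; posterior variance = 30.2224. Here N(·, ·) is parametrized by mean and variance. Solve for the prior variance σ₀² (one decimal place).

σ₀² = 478.5

Posterior precision equals prior precision plus data precision: 1/σ_n² = 1/σ₀² + n/σ².
So 1/σ₀² = 1/30.2224 − 5/161.3 = 0.033088 − 0.030998 = 0.002090.
Hence σ₀² = 1/0.002090 ≈ 478.5.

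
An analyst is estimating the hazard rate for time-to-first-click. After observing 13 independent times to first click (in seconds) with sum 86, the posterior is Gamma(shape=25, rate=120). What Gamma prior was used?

Gamma(shape=12, rate=34)

For an exponential likelihood with a Gamma(α, β) prior on the rate, n observations with total T give posterior Gamma(α+n, β+T).
So α = 25 − 13 = 12 and β = 120 − 86 = 34.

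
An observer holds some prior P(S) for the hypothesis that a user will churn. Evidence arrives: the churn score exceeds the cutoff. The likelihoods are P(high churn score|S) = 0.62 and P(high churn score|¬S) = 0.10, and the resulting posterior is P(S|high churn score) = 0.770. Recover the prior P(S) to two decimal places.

Bayes' rule in odds form gives O(S|E) = O(S)·[P(E|S)/P(E|¬S)], hence O(S) = O(S|E)/LR.
Posterior odds = 0.770/(1−0.770) = 3.3478. LR = 0.62/0.10 = 6.2000.
Prior odds = 3.3478/6.2000 = 0.5400, so P(S) = 0.5400/(1+0.5400) ≈ 0.35.

P(S) = 0.35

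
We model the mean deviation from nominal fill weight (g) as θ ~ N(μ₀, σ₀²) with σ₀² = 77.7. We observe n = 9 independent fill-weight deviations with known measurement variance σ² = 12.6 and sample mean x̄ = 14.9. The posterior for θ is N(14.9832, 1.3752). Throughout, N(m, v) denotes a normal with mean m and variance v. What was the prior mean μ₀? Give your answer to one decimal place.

The posterior mean is a precision-weighted average: μ_n = (τ₀μ₀ + τ_data·x̄)/(τ₀+τ_data), with τ₀=1/σ₀² and τ_data=n/σ².
Here τ₀ = 1/77.7 = 0.012870 and τ_data = 9/12.6 = 0.714286, so τ_n = 0.727156.
Rearranging for μ₀: μ₀ = (μ_n·τ_n − τ_data·x̄)/τ₀ = (14.9832·0.727156 − 0.714286·14.9) / 0.012870 = 0.252262/0.012870 ≈ 19.6.

μ₀ = 19.6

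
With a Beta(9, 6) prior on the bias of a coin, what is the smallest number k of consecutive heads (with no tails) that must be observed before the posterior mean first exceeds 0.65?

After k heads and 0 tails the posterior is Beta(9+k, 6), with mean (9+k)/(9+6+k).
Set (9+k)/(15+k) > 0.65 and solve: k > (0.65·15 − 9)/(1 − 0.65) = 2.143.
The smallest integer exceeding 2.143 is 3, and checking k=3: (12)/(18) = 0.6667 > 0.65.

k = 3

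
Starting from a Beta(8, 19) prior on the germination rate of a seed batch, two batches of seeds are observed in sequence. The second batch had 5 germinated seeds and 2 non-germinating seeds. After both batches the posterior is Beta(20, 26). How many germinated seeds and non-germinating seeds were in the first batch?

7 germinated seeds and 5 non-germinating seeds

Because Beta–binomial updating is additive in the counts, the combined data contributed (α_post−α_prior, β_post−β_prior) successes and failures.
Total across both batches: 20−8=12 germinated seeds, 26−19=7 non-germinating seeds.
Subtract the second batch: 12−5=7 germinated seeds and 7−2=5 non-germinating seeds.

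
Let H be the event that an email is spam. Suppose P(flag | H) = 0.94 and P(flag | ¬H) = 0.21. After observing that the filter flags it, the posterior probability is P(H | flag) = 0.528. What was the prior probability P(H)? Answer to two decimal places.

Bayes' rule in odds form gives O(H|E) = O(H)·[P(E|H)/P(E|¬H)], hence O(H) = O(H|E)/LR.
Posterior odds = 0.528/(1−0.528) = 1.1186. LR = 0.94/0.21 = 4.4762.
Prior odds = 1.1186/4.4762 = 0.2499, so P(H) = 0.2499/(1+0.2499) ≈ 0.20.

P(H) = 0.20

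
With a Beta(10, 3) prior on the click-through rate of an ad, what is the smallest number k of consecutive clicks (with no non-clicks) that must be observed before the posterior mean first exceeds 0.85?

k = 8

After k clicks and 0 non-clicks the posterior is Beta(10+k, 3), with mean (10+k)/(10+3+k).
Set (10+k)/(13+k) > 0.85 and solve: k > (0.85·13 − 10)/(1 − 0.85) = 7.000.
The smallest integer exceeding 7.000 is 8.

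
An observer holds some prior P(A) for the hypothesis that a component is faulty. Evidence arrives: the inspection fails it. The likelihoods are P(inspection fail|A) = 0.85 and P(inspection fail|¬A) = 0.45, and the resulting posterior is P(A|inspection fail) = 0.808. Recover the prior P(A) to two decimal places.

Bayes' rule in odds form gives O(A|E) = O(A)·[P(E|A)/P(E|¬A)], hence O(A) = O(A|E)/LR.
Posterior odds = 0.808/(1−0.808) = 4.2083. LR = 0.85/0.45 = 1.8889.
Prior odds = 4.2083/1.8889 = 2.2279, so P(A) = 2.2279/(1+2.2279) ≈ 0.69.

P(A) = 0.69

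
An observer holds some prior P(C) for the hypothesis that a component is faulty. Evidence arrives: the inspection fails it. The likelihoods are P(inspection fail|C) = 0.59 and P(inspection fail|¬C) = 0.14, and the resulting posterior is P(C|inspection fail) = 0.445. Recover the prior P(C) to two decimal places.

In odds form, posterior odds = prior odds × likelihood ratio, so prior odds = posterior odds ÷ LR.
Posterior odds = 0.445/(1−0.445) = 0.8018. LR = 0.59/0.14 = 4.2143.
Prior odds = 0.8018/4.2143 = 0.1903, so P(C) = 0.1903/(1+0.1903) ≈ 0.16.

P(C) = 0.16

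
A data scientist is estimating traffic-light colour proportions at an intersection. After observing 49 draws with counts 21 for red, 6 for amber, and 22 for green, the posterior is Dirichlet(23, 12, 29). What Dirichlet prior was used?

Dirichlet(2, 6, 7)

For a Dirichlet(α) prior with multinomial counts c, the posterior is Dirichlet(α + c) componentwise.
Subtract each count from the matching posterior parameter: 23−21=2, 12−6=6, 29−22=7.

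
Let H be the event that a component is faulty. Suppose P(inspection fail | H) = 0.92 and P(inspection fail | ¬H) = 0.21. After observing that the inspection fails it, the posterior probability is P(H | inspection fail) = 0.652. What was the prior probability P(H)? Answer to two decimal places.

In odds form, posterior odds = prior odds × likelihood ratio, so prior odds = posterior odds ÷ LR.
Posterior odds = 0.652/(1−0.652) = 1.8736. LR = 0.92/0.21 = 4.3810.
Prior odds = 1.8736/4.3810 = 0.4277, so P(H) = 0.4277/(1+0.4277) ≈ 0.30.

P(H) = 0.30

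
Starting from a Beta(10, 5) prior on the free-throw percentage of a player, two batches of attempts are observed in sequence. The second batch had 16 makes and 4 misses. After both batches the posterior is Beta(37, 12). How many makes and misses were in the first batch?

11 makes and 3 misses

Sequential conjugate updates are equivalent to a single update on the pooled data, so total successes = posterior α − prior α and total failures = posterior β − prior β.
Total across both batches: 37−10=27 makes, 12−5=7 misses.
Subtract the second batch: 27−16=11 makes and 7−4=3 misses.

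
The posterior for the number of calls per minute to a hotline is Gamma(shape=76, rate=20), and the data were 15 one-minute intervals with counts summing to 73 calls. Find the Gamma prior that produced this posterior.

Gamma(shape=3, rate=5)

Gamma–Poisson conjugacy: posterior shape = α + Σxᵢ, posterior rate = β + n.
So α = 76 − 73 = 3 and β = 20 − 15 = 5.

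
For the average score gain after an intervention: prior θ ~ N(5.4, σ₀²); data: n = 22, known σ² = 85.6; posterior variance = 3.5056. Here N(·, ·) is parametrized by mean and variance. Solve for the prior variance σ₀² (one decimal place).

Posterior precision equals prior precision plus data precision: 1/σ_n² = 1/σ₀² + n/σ².
So 1/σ₀² = 1/3.5056 − 22/85.6 = 0.285258 − 0.257009 = 0.028249.
Hence σ₀² = 1/0.028249 ≈ 35.4.

σ₀² = 35.4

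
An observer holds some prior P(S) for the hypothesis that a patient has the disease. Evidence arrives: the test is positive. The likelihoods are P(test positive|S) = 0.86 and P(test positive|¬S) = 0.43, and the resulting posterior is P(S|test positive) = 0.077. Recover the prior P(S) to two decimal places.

P(S) = 0.04

Bayes' rule in odds form gives O(S|E) = O(S)·[P(E|S)/P(E|¬S)], hence O(S) = O(S|E)/LR.
Posterior odds = 0.077/(1−0.077) = 0.0834. LR = 0.86/0.43 = 2.0000.
Prior odds = 0.0834/2.0000 = 0.0417, so P(S) = 0.0417/(1+0.0417) ≈ 0.04.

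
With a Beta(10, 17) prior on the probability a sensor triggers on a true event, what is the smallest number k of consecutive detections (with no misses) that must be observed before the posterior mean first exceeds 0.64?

k = 21

After k detections and 0 misses the posterior is Beta(10+k, 17), with mean (10+k)/(10+17+k).
Set (10+k)/(27+k) > 0.64 and solve: k > (0.64·27 − 10)/(1 − 0.64) = 20.222.
The smallest integer exceeding 20.222 is 21, and checking k=21: (31)/(48) = 0.6458 > 0.64.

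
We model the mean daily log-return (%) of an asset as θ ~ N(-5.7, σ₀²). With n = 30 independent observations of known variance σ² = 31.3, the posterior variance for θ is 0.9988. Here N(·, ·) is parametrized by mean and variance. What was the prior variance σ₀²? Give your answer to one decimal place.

For the Normal–Normal model with known σ², precisions add: τ_n = τ₀ + n/σ².
So 1/σ₀² = 1/0.9988 − 30/31.3 = 1.001201 − 0.958466 = 0.042735.
Hence σ₀² = 1/0.042735 ≈ 23.4.

σ₀² = 23.4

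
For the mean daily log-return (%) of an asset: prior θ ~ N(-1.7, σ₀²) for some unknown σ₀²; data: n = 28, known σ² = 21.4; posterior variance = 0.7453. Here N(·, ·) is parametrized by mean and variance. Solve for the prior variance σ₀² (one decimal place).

For the Normal–Normal model with known σ², precisions add: τ_n = τ₀ + n/σ².
So 1/σ₀² = 1/0.7453 − 28/21.4 = 1.341742 − 1.308411 = 0.033331.
Hence σ₀² = 1/0.033331 ≈ 30.0.

σ₀² = 30.0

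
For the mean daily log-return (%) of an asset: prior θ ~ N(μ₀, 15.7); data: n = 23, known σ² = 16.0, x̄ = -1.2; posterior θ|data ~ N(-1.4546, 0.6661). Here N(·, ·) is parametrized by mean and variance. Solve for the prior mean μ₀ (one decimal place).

μ₀ = -7.2

The posterior mean is a precision-weighted average: μ_n = (τ₀μ₀ + τ_data·x̄)/(τ₀+τ_data), with τ₀=1/σ₀² and τ_data=n/σ².
Here τ₀ = 1/15.7 = 0.063694 and τ_data = 23/16.0 = 1.437500, so τ_n = 1.501194.
Rearranging for μ₀: μ₀ = (μ_n·τ_n − τ_data·x̄)/τ₀ = (-1.4546·1.501194 − 1.437500·-1.2) / 0.063694 = -0.458637/0.063694 ≈ -7.2.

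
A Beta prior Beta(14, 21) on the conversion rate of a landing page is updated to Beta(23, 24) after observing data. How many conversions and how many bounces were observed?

A Beta(α, β) prior with s successes and f failures in binomial data gives a Beta(α+s, β+f) posterior.
So s = 23 − 14 = 9 and f = 24 − 21 = 3.

9 conversions and 3 bounces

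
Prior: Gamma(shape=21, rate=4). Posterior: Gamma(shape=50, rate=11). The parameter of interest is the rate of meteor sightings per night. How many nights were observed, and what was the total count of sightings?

n = 7 nights with total 29 sightings

Gamma–Poisson conjugacy: posterior shape = α + Σxᵢ, posterior rate = β + n.
Matching: Σxᵢ = 50 − 21 = 29 and n = 11 − 4 = 7.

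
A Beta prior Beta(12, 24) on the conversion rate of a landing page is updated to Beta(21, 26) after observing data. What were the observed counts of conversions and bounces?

9 conversions and 2 bounces

Under Beta–binomial conjugacy the posterior parameters are (α+s, β+f).
So s = 21 − 12 = 9 and f = 26 − 24 = 2.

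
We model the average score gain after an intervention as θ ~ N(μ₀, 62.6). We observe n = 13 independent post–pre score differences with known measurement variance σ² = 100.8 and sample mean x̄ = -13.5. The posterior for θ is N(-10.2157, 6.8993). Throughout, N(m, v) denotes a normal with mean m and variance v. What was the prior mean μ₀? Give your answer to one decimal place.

With known observation variance, the Normal–Normal posterior has precision τ_n = τ₀ + n/σ² and mean μ_n = (τ₀μ₀ + (n/σ²)x̄)/τ_n.
Here τ₀ = 1/62.6 = 0.015974 and τ_data = 13/100.8 = 0.128968, so τ_n = 0.144942.
Rearranging for μ₀: μ₀ = (μ_n·τ_n − τ_data·x̄)/τ₀ = (-10.2157·0.144942 − 0.128968·-13.5) / 0.015974 = 0.260384/0.015974 ≈ 16.3.

μ₀ = 16.3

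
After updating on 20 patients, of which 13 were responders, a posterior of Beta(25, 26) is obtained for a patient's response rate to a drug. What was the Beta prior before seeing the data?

Beta(12, 19)

Under Beta–binomial conjugacy the posterior parameters are (a+s, b+f).
Subtract the data counts: 25−13=12, 26−7=19.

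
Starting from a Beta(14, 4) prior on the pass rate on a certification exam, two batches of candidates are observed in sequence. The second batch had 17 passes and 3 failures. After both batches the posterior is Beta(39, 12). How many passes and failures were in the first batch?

8 passes and 5 failures

Because Beta–binomial updating is additive in the counts, the combined data contributed (α_post−α_prior, β_post−β_prior) successes and failures.
Total across both batches: 39−14=25 passes, 12−4=8 failures.
Subtract the second batch: 25−17=8 passes and 8−3=5 failures.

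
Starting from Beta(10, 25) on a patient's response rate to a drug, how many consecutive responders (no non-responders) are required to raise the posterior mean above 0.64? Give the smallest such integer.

k = 35

After k responders and 0 non-responders the posterior is Beta(10+k, 25), with mean (10+k)/(10+25+k).
Set (10+k)/(35+k) > 0.64 and solve: k > (0.64·35 − 10)/(1 − 0.64) = 34.444.
The smallest integer exceeding 34.444 is 35, and checking k=35: (45)/(70) = 0.6429 > 0.64.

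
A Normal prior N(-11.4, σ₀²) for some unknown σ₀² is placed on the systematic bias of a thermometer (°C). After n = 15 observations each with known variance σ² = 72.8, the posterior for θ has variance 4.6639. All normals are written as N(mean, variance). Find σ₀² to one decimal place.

σ₀² = 119.5

Posterior precision equals prior precision plus data precision: 1/σ_n² = 1/σ₀² + n/σ².
So 1/σ₀² = 1/4.6639 − 15/72.8 = 0.214413 − 0.206044 = 0.008369.
Hence σ₀² = 1/0.008369 ≈ 119.5.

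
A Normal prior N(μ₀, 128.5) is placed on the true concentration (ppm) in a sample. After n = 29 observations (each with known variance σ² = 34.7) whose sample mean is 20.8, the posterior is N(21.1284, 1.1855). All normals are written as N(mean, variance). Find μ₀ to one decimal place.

The posterior mean is a precision-weighted average: μ_n = (τ₀μ₀ + τ_data·x̄)/(τ₀+τ_data), with τ₀=1/σ₀² and τ_data=n/σ².
Here τ₀ = 1/128.5 = 0.007782 and τ_data = 29/34.7 = 0.835735, so τ_n = 0.843517.
Rearranging for μ₀: μ₀ = (μ_n·τ_n − τ_data·x̄)/τ₀ = (21.1284·0.843517 − 0.835735·20.8) / 0.007782 = 0.438877/0.007782 ≈ 56.4.

μ₀ = 56.4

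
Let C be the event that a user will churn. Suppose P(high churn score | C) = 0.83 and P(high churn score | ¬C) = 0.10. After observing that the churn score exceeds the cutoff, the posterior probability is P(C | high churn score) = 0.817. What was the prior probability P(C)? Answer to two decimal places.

In odds form, posterior odds = prior odds × likelihood ratio, so prior odds = posterior odds ÷ LR.
Posterior odds = 0.817/(1−0.817) = 4.4645. LR = 0.83/0.10 = 8.3000.
Prior odds = 4.4645/8.3000 = 0.5379, so P(C) = 0.5379/(1+0.5379) ≈ 0.35.

P(C) = 0.35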